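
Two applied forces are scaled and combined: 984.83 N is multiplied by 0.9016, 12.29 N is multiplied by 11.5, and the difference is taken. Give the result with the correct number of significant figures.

747 N

984.83 × 0.9016 = 887.922728 → 887.9 N (4 s.f., last digit at the 10^-1 place).
12.29 × 11.5 = 141.335 → 141 N (3 s.f., last digit at the 10^0 place).
Difference: 746.587728 N; keep the coarser place, 10^0.
Result: 747 N.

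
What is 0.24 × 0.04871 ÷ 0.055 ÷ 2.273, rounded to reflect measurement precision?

0.24 × 0.04871 ÷ 0.055 ÷ 2.273 = 0.0935119785626…
Multiplication/division keeps the fewest significant figures: 0.24 → 2 s.f., 0.04871 → 4 s.f., 0.055 → 2 s.f., 2.273 → 4 s.f.; limit is 2.
Rounded to 2 significant figures: 0.094.

0.094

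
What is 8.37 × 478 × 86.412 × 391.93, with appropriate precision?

8.37 × 478 × 86.412 × 391.93 = 135498946.651…
Multiplication/division keeps the fewest significant figures: 8.37 → 3 s.f., 478 → 3 s.f., 86.412 → 5 s.f., 391.93 → 5 s.f.; limit is 3.
Rounded to 3 significant figures: 1.35 × 10^8.

1.35 × 10^8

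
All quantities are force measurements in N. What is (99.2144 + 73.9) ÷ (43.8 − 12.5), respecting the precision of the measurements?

5.53

99.2144 + 73.9 = 173.1144, limited to 1 d.p. → 4 s.f.; 43.8 − 12.5 = 31.3, limited to 1 d.p. → 3 s.f.
Carrying full precision, 173.1144 ÷ 31.3 = 5.5308115016…; keep min(4, 3) = 3 s.f.
Rounded to 3 significant figures: 5.53.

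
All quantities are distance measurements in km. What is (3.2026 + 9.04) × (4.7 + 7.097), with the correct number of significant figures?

3.2026 + 9.04 = 12.2426, limited to 2 d.p. → 4 s.f.; 4.7 + 7.097 = 11.797, limited to 1 d.p. → 3 s.f.
Carrying full precision, 12.2426 × 11.797 = 144.4259522; keep min(4, 3) = 3 s.f.
Rounded to 3 significant figures: 144 km².

144 km²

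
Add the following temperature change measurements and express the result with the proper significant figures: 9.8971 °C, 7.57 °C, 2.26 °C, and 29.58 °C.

9.8971 °C + 7.57 °C + 2.26 °C + 29.58 °C = 49.3071 °C.
Addition/subtraction keeps the fewest decimal places: 9.8971 → 4 decimal places, 7.57 → 2 decimal places, 2.26 → 2 decimal places, 29.58 → 2 decimal places; limit is 2.
Rounded to 2 decimal places: 49.31 °C.

49.31 °C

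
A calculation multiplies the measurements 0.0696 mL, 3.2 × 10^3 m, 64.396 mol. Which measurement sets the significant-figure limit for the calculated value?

3.2 × 10^3 m

0.0696 mL → 3 s.f.; 3.2 × 10^3 m → 2 s.f.; 64.396 mol → 5 s.f.
The fewest is 2 significant figures, from 3.2 × 10^3 m.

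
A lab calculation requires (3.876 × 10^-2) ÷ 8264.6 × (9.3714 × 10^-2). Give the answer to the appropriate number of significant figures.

4.395 × 10^-7

(3.876 × 10^-2) ÷ 8264.6 × (9.3714 × 10^-2) = 4.39507615614 × 10^-7…
Multiplication/division keeps the fewest significant figures: 3.876 × 10^-2 → 4 s.f., 8264.6 → 5 s.f., 9.3714 × 10^-2 → 5 s.f.; limit is 4.
Rounded to 4 significant figures: 4.395 × 10^-7.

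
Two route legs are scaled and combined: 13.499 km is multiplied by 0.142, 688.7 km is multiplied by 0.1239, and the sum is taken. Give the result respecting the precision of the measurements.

13.499 × 0.142 = 1.916858 → 1.92 km (3 s.f., last digit at the 10^-2 place).
688.7 × 0.1239 = 85.32993 → 85.33 km (4 s.f., last digit at the 10^-2 place).
Sum: 87.246788 km; keep the coarser place, 10^-2.
Result: 87.25 km.

87.25 km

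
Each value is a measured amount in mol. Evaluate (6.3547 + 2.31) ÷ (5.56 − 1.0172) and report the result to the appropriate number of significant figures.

6.3547 + 2.31 = 8.6647, limited to 2 d.p. → 3 s.f.; 5.56 − 1.0172 = 4.5428, limited to 2 d.p. → 3 s.f.
Carrying full precision, 8.6647 ÷ 4.5428 = 1.90734789117…; keep min(3, 3) = 3 s.f.
Rounded to 3 significant figures: 1.91.

1.91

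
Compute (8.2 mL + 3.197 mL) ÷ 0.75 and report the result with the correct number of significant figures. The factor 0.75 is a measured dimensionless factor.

15 mL

8.2 mL + 3.197 mL = 11.397 mL; the sum is limited to 1 decimal place (3 s.f.).
Carrying full precision, 11.397 ÷ 0.75 = 15.196 mL; 0.75 has 2 s.f., so the result keeps min(3, 2) = 2 s.f.
Rounded to 2 significant figures: 15 mL.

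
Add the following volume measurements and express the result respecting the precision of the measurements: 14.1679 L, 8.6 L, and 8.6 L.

14.1679 L + 8.6 L + 8.6 L = 31.3679 L.
Addition/subtraction keeps the fewest decimal places: 14.1679 → 4 decimal places, 8.6 → 1 decimal place, 8.6 → 1 decimal place; limit is 1.
Rounded to 1 decimal place: 31.4 L.

31.4 L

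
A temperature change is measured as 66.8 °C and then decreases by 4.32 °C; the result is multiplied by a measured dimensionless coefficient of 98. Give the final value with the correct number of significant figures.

6.1 × 10³ °C

66.8 °C − 4.32 °C = 62.48 °C; the difference is limited to 1 decimal place (3 s.f.).
Carrying full precision, 62.48 × 98 = 6123.04 °C; 98 has 2 s.f., so the result keeps min(3, 2) = 2 s.f.
Rounded to 2 significant figures: 6.1 × 10³ °C.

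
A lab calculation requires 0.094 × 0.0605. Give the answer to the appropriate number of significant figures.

0.094 × 0.0605 = 0.005687
Multiplication/division keeps the fewest significant figures: 0.094 → 2 s.f., 0.0605 → 3 s.f.; limit is 2.
Rounded to 2 significant figures: 0.0057.

0.0057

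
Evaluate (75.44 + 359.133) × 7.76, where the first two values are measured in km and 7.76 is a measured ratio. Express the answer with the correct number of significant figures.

75.44 km + 359.133 km = 434.573 km; the sum is limited to 2 decimal places (5 s.f.).
Carrying full precision, 434.573 × 7.76 = 3372.28648 km; 7.76 has 3 s.f., so the result keeps min(5, 3) = 3 s.f.
Rounded to 3 significant figures: 3.37 × 10^3 km.

3.37 × 10^3 km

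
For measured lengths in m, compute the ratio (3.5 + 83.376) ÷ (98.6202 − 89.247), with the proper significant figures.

9.27

3.5 + 83.376 = 86.876, limited to 1 d.p. → 3 s.f.; 98.6202 − 89.247 = 9.3732, limited to 3 d.p. → 4 s.f.
Carrying full precision, 86.876 ÷ 9.3732 = 9.26855289549…; keep min(3, 4) = 3 s.f.
Rounded to 3 significant figures: 9.27.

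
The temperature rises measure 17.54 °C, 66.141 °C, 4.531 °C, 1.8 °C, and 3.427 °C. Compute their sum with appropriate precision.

17.54 °C + 66.141 °C + 4.531 °C + 1.8 °C + 3.427 °C = 93.439 °C.
Addition/subtraction keeps the fewest decimal places: 17.54 → 2 decimal places, 66.141 → 3 decimal places, 4.531 → 3 decimal places, 1.8 → 1 decimal place, 3.427 → 3 decimal places; limit is 1.
Rounded to 1 decimal place: 93.4 °C.

93.4 °C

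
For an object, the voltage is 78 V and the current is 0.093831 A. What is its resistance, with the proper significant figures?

resistance = 78 V ÷ 0.093831 A = 831.281772549… Ω.
78 has 2 significant figures; 0.093831 has 5.
Division/multiplication keeps the fewest: 2 significant figures.
Rounded: 8.3 × 10² Ω.

8.3 × 10² Ω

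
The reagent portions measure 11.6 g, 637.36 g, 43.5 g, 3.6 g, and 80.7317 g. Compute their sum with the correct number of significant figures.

776.8 g

11.6 g + 637.36 g + 43.5 g + 3.6 g + 80.7317 g = 776.7917 g.
Addition/subtraction keeps the fewest decimal places: 11.6 → 1 decimal place, 637.36 → 2 decimal places, 43.5 → 1 decimal place, 3.6 → 1 decimal place, 80.7317 → 4 decimal places; limit is 1.
Rounded to 1 decimal place: 776.8 g.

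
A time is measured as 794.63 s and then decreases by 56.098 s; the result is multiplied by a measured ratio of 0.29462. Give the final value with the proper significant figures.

794.63 s − 56.098 s = 738.532 s; the difference is limited to 2 decimal places (5 s.f.).
Carrying full precision, 738.532 × 0.29462 = 217.58629784 s; 0.29462 has 5 s.f., so the result keeps min(5, 5) = 5 s.f.
Rounded to 5 significant figures: 217.59 s.

217.59 s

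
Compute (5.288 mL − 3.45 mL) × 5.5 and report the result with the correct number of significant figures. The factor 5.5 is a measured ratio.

5.288 mL − 3.45 mL = 1.838 mL; the difference is limited to 2 decimal places (3 s.f.).
Carrying full precision, 1.838 × 5.5 = 10.109 mL; 5.5 has 2 s.f., so the result keeps min(3, 2) = 2 s.f.
Rounded to 2 significant figures: 1.0 × 10¹ mL.

1.0 × 10¹ mL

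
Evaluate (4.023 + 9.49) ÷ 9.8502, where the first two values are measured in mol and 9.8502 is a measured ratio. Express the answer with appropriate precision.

1.372 mol

4.023 mol + 9.49 mol = 13.513 mol; the sum is limited to 2 decimal places (4 s.f.).
Carrying full precision, 13.513 ÷ 9.8502 = 1.37185031776… mol; 9.8502 has 5 s.f., so the result keeps min(4, 5) = 4 s.f.
Rounded to 4 significant figures: 1.372 mol.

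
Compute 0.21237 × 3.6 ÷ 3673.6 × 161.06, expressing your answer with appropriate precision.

0.21237 × 3.6 ÷ 3673.6 × 161.06 = 0.0335190341681…
Multiplication/division keeps the fewest significant figures: 0.21237 → 5 s.f., 3.6 → 2 s.f., 3673.6 → 5 s.f., 161.06 → 5 s.f.; limit is 2.
Rounded to 2 significant figures: 0.034.

0.034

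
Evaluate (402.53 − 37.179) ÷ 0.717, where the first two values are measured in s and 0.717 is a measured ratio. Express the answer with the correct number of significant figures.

402.53 s − 37.179 s = 365.351 s; the difference is limited to 2 decimal places (5 s.f.).
Carrying full precision, 365.351 ÷ 0.717 = 509.555090656… s; 0.717 has 3 s.f., so the result keeps min(5, 3) = 3 s.f.
Rounded to 3 significant figures: 5.10 × 10² s.

5.10 × 10² s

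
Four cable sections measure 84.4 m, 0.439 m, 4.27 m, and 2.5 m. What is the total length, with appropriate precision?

91.6 m

84.4 m + 0.439 m + 4.27 m + 2.5 m = 91.609 m.
Addition/subtraction keeps the fewest decimal places: 84.4 → 1 decimal place, 0.439 → 3 decimal places, 4.27 → 2 decimal places, 2.5 → 1 decimal place; limit is 1.
Rounded to 1 decimal place: 91.6 m.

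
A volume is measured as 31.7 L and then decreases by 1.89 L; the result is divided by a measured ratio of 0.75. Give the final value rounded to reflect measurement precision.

31.7 L − 1.89 L = 29.81 L; the difference is limited to 1 decimal place (3 s.f.).
Carrying full precision, 29.81 ÷ 0.75 = 39.7466666667… L; 0.75 has 2 s.f., so the result keeps min(3, 2) = 2 s.f.
Rounded to 2 significant figures: 40. L.

40. L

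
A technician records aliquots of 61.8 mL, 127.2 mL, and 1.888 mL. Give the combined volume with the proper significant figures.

61.8 mL + 127.2 mL + 1.888 mL = 190.888 mL.
Addition/subtraction keeps the fewest decimal places: 61.8 → 1 decimal place, 127.2 → 1 decimal place, 1.888 → 3 decimal places; limit is 1.
Rounded to 1 decimal place: 190.9 mL.

190.9 mL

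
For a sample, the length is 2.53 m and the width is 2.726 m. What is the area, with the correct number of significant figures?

6.90 m²

area = 2.53 m × 2.726 m = 6.89678 m².
2.53 has 3 significant figures; 2.726 has 4.
Division/multiplication keeps the fewest: 3 significant figures.
Rounded: 6.90 m².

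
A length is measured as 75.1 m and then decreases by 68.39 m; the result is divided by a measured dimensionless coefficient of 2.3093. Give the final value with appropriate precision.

2.9 m

75.1 m − 68.39 m = 6.71 m; the difference is limited to 1 decimal place (2 s.f.).
Carrying full precision, 6.71 ÷ 2.3093 = 2.90564240246… m; 2.3093 has 5 s.f., so the result keeps min(2, 5) = 2 s.f.
Rounded to 2 significant figures: 2.9 m.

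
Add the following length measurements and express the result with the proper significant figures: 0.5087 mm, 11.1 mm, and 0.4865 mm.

0.5087 mm + 11.1 mm + 0.4865 mm = 12.0952 mm.
Addition/subtraction keeps the fewest decimal places: 0.5087 → 4 decimal places, 11.1 → 1 decimal place, 0.4865 → 4 decimal places; limit is 1.
Rounded to 1 decimal place: 12.1 mm.

12.1 mm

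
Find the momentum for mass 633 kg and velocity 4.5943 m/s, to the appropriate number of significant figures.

2.91 × 10³ kg·m/s

momentum = 633 kg × 4.5943 m/s = 2908.1919 kg·m/s.
633 has 3 significant figures; 4.5943 has 5.
Division/multiplication keeps the fewest: 3 significant figures.
Rounded: 2.91 × 10³ kg·m/s.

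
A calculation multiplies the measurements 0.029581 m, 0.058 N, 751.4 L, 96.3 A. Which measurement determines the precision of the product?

0.029581 m → 5 s.f.; 0.058 N → 2 s.f.; 751.4 L → 4 s.f.; 96.3 A → 3 s.f.
The fewest is 2 significant figures, from 0.058 N.

0.058 N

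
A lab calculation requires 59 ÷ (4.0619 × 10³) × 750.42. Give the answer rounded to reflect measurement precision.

59 ÷ (4.0619 × 10³) × 750.42 = 10.9000172333…
Multiplication/division keeps the fewest significant figures: 59 → 2 s.f., 4.0619 × 10³ → 5 s.f., 750.42 → 5 s.f.; limit is 2.
Rounded to 2 significant figures: 11.

11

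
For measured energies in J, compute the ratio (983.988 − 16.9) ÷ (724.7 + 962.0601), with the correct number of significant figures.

0.5733

983.988 − 16.9 = 967.088, limited to 1 d.p. → 4 s.f.; 724.7 + 962.0601 = 1686.7601, limited to 1 d.p. → 5 s.f.
Carrying full precision, 967.088 ÷ 1686.7601 = 0.573340571668…; keep min(4, 5) = 4 s.f.
Rounded to 4 significant figures: 0.5733.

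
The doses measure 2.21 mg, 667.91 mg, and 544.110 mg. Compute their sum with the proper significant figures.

1.21423 × 10^3 mg

2.21 mg + 667.91 mg + 544.110 mg = 1214.230 mg.
Addition/subtraction keeps the fewest decimal places: 2.21 → 2 decimal places, 667.91 → 2 decimal places, 544.110 → 3 decimal places; limit is 2.
Rounded to 2 decimal places: 1.21423 × 10^3 mg.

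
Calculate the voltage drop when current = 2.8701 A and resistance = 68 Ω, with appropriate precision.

voltage drop = 2.8701 A × 68 Ω = 195.1668 V.
2.8701 has 5 significant figures; 68 has 2.
Division/multiplication keeps the fewest: 2 significant figures.
Rounded: 2.0 × 10^2 V.

2.0 × 10^2 V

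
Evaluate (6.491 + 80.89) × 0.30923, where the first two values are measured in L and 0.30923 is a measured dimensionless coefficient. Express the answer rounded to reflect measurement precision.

6.491 L + 80.89 L = 87.381 L; the sum is limited to 2 decimal places (4 s.f.).
Carrying full precision, 87.381 × 0.30923 = 27.02082663 L; 0.30923 has 5 s.f., so the result keeps min(4, 5) = 4 s.f.
Rounded to 4 significant figures: 27.02 L.

27.02 L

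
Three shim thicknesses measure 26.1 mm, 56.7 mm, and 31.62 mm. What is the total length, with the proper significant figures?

26.1 mm + 56.7 mm + 31.62 mm = 114.42 mm.
Addition/subtraction keeps the fewest decimal places: 26.1 → 1 decimal place, 56.7 → 1 decimal place, 31.62 → 2 decimal places; limit is 1.
Rounded to 1 decimal place: 114.4 mm.

114.4 mm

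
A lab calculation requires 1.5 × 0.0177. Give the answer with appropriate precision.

1.5 × 0.0177 = 0.02655
Multiplication/division keeps the fewest significant figures: 1.5 → 2 s.f., 0.0177 → 3 s.f.; limit is 2.
Rounded to 2 significant figures: 0.027.

0.027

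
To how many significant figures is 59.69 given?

59.69: every digit is nonzero and significant.

4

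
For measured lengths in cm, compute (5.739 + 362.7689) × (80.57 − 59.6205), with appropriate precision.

5.739 + 362.7689 = 368.5079, limited to 3 d.p. → 6 s.f.; 80.57 − 59.6205 = 20.9495, limited to 2 d.p. → 4 s.f.
Carrying full precision, 368.5079 × 20.9495 = 7720.05625105; keep min(6, 4) = 4 s.f.
Rounded to 4 significant figures: 7720. cm².

7720. cm²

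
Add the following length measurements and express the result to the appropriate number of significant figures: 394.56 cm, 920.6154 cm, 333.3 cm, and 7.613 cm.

1656.1 cm

394.56 cm + 920.6154 cm + 333.3 cm + 7.613 cm = 1656.0884 cm.
Addition/subtraction keeps the fewest decimal places: 394.56 → 2 decimal places, 920.6154 → 4 decimal places, 333.3 → 1 decimal place, 7.613 → 3 decimal places; limit is 1.
Rounded to 1 decimal place: 1656.1 cm.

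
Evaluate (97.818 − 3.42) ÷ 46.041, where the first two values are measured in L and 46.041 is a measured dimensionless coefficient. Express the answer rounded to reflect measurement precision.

2.050 L

97.818 L − 3.42 L = 94.398 L; the difference is limited to 2 decimal places (4 s.f.).
Carrying full precision, 94.398 ÷ 46.041 = 2.05030299081… L; 46.041 has 5 s.f., so the result keeps min(4, 5) = 4 s.f.
Rounded to 4 significant figures: 2.050 L.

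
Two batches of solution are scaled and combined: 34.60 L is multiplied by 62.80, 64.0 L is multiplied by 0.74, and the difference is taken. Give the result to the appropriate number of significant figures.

2126 L

34.60 × 62.80 = 2172.88 → 2173 L (4 s.f., last digit at the 10^0 place).
64.0 × 0.74 = 47.36 → 47 L (2 s.f., last digit at the 10^0 place).
Difference: 2125.52 L; keep the coarser place, 10^0.
Result: 2126 L.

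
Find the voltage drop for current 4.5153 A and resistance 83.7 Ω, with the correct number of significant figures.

voltage drop = 4.5153 A × 83.7 Ω = 377.93061 V.
4.5153 has 5 significant figures; 83.7 has 3.
Division/multiplication keeps the fewest: 3 significant figures.
Rounded: 378 V.

378 V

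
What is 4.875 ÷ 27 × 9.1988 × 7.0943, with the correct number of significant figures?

4.875 ÷ 27 × 9.1988 × 7.0943 = 11.7828834572…
Multiplication/division keeps the fewest significant figures: 4.875 → 4 s.f., 27 → 2 s.f., 9.1988 → 5 s.f., 7.0943 → 5 s.f.; limit is 2.
Rounded to 2 significant figures: 12.

12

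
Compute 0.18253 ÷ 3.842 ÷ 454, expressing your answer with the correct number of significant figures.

1.05 × 10^-4

0.18253 ÷ 3.842 ÷ 454 = 0.000104645616385…
Multiplication/division keeps the fewest significant figures: 0.18253 → 5 s.f., 3.842 → 4 s.f., 454 → 3 s.f.; limit is 3.
Rounded to 3 significant figures: 1.05 × 10^-4.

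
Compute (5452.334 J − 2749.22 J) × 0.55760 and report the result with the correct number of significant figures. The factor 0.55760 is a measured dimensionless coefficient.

5452.334 J − 2749.22 J = 2703.114 J; the difference is limited to 2 decimal places (6 s.f.).
Carrying full precision, 2703.114 × 0.55760 = 1507.2563664 J; 0.55760 has 5 s.f., so the result keeps min(6, 5) = 5 s.f.
Rounded to 5 significant figures: 1507.3 J.

1507.3 J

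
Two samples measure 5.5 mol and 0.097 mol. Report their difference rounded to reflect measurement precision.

5.5 mol − 0.097 mol = 5.403 mol.
Addition/subtraction keeps the fewest decimal places: 5.5 → 1 decimal place, 0.097 → 3 decimal places; limit is 1.
Rounded to 1 decimal place: 5.4 mol.

5.4 mol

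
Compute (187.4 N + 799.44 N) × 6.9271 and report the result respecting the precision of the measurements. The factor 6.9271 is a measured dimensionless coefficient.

6.836 × 10^3 N

187.4 N + 799.44 N = 986.84 N; the sum is limited to 1 decimal place (4 s.f.).
Carrying full precision, 986.84 × 6.9271 = 6835.939364 N; 6.9271 has 5 s.f., so the result keeps min(4, 5) = 4 s.f.
Rounded to 4 significant figures: 6.836 × 10^3 N.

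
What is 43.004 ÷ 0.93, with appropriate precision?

43.004 ÷ 0.93 = 46.2408602151…
Multiplication/division keeps the fewest significant figures: 43.004 → 5 s.f., 0.93 → 2 s.f.; limit is 2.
Rounded to 2 significant figures: 46.

46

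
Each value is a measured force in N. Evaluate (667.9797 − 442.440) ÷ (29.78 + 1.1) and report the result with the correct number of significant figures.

7.30

667.9797 − 442.440 = 225.5397, limited to 3 d.p. → 6 s.f.; 29.78 + 1.1 = 30.88, limited to 1 d.p. → 3 s.f.
Carrying full precision, 225.5397 ÷ 30.88 = 7.30374676166…; keep min(6, 3) = 3 s.f.
Rounded to 3 significant figures: 7.30.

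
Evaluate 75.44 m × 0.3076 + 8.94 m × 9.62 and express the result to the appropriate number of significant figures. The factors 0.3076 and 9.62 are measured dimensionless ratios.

75.44 × 0.3076 = 23.205344 → 23.21 m (4 s.f., last digit at the 10^-2 place).
8.94 × 9.62 = 86.0028 → 86.0 m (3 s.f., last digit at the 10^-1 place).
Sum: 109.208144 m; keep the coarser place, 10^-1.
Result: 109.2 m.

109.2 m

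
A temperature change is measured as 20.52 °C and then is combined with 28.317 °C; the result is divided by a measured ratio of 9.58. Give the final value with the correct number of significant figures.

20.52 °C + 28.317 °C = 48.837 °C; the sum is limited to 2 decimal places (4 s.f.).
Carrying full precision, 48.837 ÷ 9.58 = 5.09780793319… °C; 9.58 has 3 s.f., so the result keeps min(4, 3) = 3 s.f.
Rounded to 3 significant figures: 5.10 °C.

5.10 °C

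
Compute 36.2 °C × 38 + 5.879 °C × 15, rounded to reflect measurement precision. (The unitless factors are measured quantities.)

1.5 × 10^3 °C

36.2 × 38 = 1375.6 → 1.4 × 10^3 °C (2 s.f., last digit at the 10^2 place).
5.879 × 15 = 88.185 → 88 °C (2 s.f., last digit at the 10^0 place).
Sum: 1463.785 °C; keep the coarser place, 10^2.
Result: 1.5 × 10^3 °C.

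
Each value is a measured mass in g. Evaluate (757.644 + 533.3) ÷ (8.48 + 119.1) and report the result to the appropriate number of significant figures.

757.644 + 533.3 = 1290.944, limited to 1 d.p. → 5 s.f.; 8.48 + 119.1 = 127.58, limited to 1 d.p. → 4 s.f.
Carrying full precision, 1290.944 ÷ 127.58 = 10.1187019909…; keep min(5, 4) = 4 s.f.
Rounded to 4 significant figures: 10.12.

10.12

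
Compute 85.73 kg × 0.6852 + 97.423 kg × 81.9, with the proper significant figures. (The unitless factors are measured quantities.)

85.73 × 0.6852 = 58.742196 → 58.74 kg (4 s.f., last digit at the 10^-2 place).
97.423 × 81.9 = 7978.9437 → 7.98 × 10³ kg (3 s.f., last digit at the 10^1 place).
Sum: 8037.685896 kg; keep the coarser place, 10^1.
Result: 8.04 × 10³ kg.

8.04 × 10³ kg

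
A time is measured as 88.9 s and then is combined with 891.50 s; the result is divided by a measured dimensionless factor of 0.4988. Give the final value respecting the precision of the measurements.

88.9 s + 891.50 s = 980.40 s; the sum is limited to 1 decimal place (4 s.f.).
Carrying full precision, 980.40 ÷ 0.4988 = 1965.51724138… s; 0.4988 has 4 s.f., so the result keeps min(4, 4) = 4 s.f.
Rounded to 4 significant figures: 1966 s.

1966 s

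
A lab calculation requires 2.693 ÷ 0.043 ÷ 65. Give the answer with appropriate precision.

2.693 ÷ 0.043 ÷ 65 = 0.963506261181…
Multiplication/division keeps the fewest significant figures: 2.693 → 4 s.f., 0.043 → 2 s.f., 65 → 2 s.f.; limit is 2.
Rounded to 2 significant figures: 0.96.

0.96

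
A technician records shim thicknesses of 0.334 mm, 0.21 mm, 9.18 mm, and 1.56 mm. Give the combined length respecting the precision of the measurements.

11.28 mm

0.334 mm + 0.21 mm + 9.18 mm + 1.56 mm = 11.284 mm.
Addition/subtraction keeps the fewest decimal places: 0.334 → 3 decimal places, 0.21 → 2 decimal places, 9.18 → 2 decimal places, 1.56 → 2 decimal places; limit is 2.
Rounded to 2 decimal places: 11.28 mm.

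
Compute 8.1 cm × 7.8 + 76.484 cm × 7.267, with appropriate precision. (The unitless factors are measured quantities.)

8.1 × 7.8 = 63.18 → 63 cm (2 s.f., last digit at the 10^0 place).
76.484 × 7.267 = 555.809228 → 555.8 cm (4 s.f., last digit at the 10^-1 place).
Sum: 618.989228 cm; keep the coarser place, 10^0.
Result: 619 cm.

619 cm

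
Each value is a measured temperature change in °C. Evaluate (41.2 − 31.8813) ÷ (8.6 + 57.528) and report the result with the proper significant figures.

41.2 − 31.8813 = 9.3187, limited to 1 d.p. → 2 s.f.; 8.6 + 57.528 = 66.128, limited to 1 d.p. → 3 s.f.
Carrying full precision, 9.3187 ÷ 66.128 = 0.140919126542…; keep min(2, 3) = 2 s.f.
Rounded to 2 significant figures: 0.14.

0.14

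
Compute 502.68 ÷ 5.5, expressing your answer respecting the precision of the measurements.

91

502.68 ÷ 5.5 = 91.3963636364…
Multiplication/division keeps the fewest significant figures: 502.68 → 5 s.f., 5.5 → 2 s.f.; limit is 2.
Rounded to 2 significant figures: 91.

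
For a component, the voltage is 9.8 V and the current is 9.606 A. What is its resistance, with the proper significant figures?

1.0 Ω

resistance = 9.8 V ÷ 9.606 A = 1.02019571101… Ω.
9.8 has 2 significant figures; 9.606 has 4.
Division/multiplication keeps the fewest: 2 significant figures.
Rounded: 1.0 Ω.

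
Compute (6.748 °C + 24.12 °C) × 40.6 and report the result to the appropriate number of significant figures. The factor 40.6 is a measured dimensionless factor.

1.25 × 10^3 °C

6.748 °C + 24.12 °C = 30.868 °C; the sum is limited to 2 decimal places (4 s.f.).
Carrying full precision, 30.868 × 40.6 = 1253.2408 °C; 40.6 has 3 s.f., so the result keeps min(4, 3) = 3 s.f.
Rounded to 3 significant figures: 1.25 × 10^3 °C.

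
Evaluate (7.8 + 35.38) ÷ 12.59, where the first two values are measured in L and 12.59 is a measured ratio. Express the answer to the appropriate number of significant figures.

3.43 L

7.8 L + 35.38 L = 43.18 L; the sum is limited to 1 decimal place (3 s.f.).
Carrying full precision, 43.18 ÷ 12.59 = 3.42970611597… L; 12.59 has 4 s.f., so the result keeps min(3, 4) = 3 s.f.
Rounded to 3 significant figures: 3.43 L.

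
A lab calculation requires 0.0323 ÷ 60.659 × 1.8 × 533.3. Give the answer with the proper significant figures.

0.51

0.0323 ÷ 60.659 × 1.8 × 533.3 = 0.511153530391…
Multiplication/division keeps the fewest significant figures: 0.0323 → 3 s.f., 60.659 → 5 s.f., 1.8 → 2 s.f., 533.3 → 4 s.f.; limit is 2.
Rounded to 2 significant figures: 0.51.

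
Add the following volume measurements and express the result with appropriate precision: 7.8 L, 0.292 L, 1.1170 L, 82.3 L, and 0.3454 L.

7.8 L + 0.292 L + 1.1170 L + 82.3 L + 0.3454 L = 91.8544 L.
Addition/subtraction keeps the fewest decimal places: 7.8 → 1 decimal place, 0.292 → 3 decimal places, 1.1170 → 4 decimal places, 82.3 → 1 decimal place, 0.3454 → 4 decimal places; limit is 1.
Rounded to 1 decimal place: 91.9 L.

91.9 L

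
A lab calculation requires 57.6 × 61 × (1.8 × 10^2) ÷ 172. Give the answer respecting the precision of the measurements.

3.7 × 10^3

57.6 × 61 × (1.8 × 10^2) ÷ 172 = 3677.02325581…
Multiplication/division keeps the fewest significant figures: 57.6 → 3 s.f., 61 → 2 s.f., 1.8 × 10^2 → 2 s.f., 172 → 3 s.f.; limit is 2.
Rounded to 2 significant figures: 3.7 × 10^3.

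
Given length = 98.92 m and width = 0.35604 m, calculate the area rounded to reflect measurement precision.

area = 98.92 m × 0.35604 m = 35.2194768 m².
98.92 has 4 significant figures; 0.35604 has 5.
Division/multiplication keeps the fewest: 4 significant figures.
Rounded: 35.22 m².

35.22 m²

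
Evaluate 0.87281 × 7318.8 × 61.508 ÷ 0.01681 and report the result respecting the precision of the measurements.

0.87281 × 7318.8 × 61.508 ÷ 0.01681 = 23373485.7702…
Multiplication/division keeps the fewest significant figures: 0.87281 → 5 s.f., 7318.8 → 5 s.f., 61.508 → 5 s.f., 0.01681 → 4 s.f.; limit is 4.
Rounded to 4 significant figures: 2.337 × 10⁷.

2.337 × 10⁷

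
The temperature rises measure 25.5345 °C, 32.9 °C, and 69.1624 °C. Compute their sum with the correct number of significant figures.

127.6 °C

25.5345 °C + 32.9 °C + 69.1624 °C = 127.5969 °C.
Addition/subtraction keeps the fewest decimal places: 25.5345 → 4 decimal places, 32.9 → 1 decimal place, 69.1624 → 4 decimal places; limit is 1.
Rounded to 1 decimal place: 127.6 °C.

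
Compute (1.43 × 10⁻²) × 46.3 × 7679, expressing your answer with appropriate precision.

(1.43 × 10⁻²) × 46.3 × 7679 = 5084.18911
Multiplication/division keeps the fewest significant figures: 1.43 × 10⁻² → 3 s.f., 46.3 → 3 s.f., 7679 → 4 s.f.; limit is 3.
Rounded to 3 significant figures: 5.08 × 10³.

5.08 × 10³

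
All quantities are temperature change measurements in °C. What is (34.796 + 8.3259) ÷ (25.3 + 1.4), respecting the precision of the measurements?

1.62

34.796 + 8.3259 = 43.1219, limited to 3 d.p. → 5 s.f.; 25.3 + 1.4 = 26.7, limited to 1 d.p. → 3 s.f.
Carrying full precision, 43.1219 ÷ 26.7 = 1.61505243446…; keep min(5, 3) = 3 s.f.
Rounded to 3 significant figures: 1.62.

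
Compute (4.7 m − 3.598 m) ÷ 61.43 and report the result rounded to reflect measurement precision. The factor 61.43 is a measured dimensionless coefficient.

4.7 m − 3.598 m = 1.102 m; the difference is limited to 1 decimal place (2 s.f.).
Carrying full precision, 1.102 ÷ 61.43 = 0.0179391176949… m; 61.43 has 4 s.f., so the result keeps min(2, 4) = 2 s.f.
Rounded to 2 significant figures: 1.8 × 10^-2 m.

1.8 × 10^-2 m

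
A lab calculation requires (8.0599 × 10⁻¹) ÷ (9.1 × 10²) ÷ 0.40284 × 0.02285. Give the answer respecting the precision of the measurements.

5.0 × 10⁻⁵

(8.0599 × 10⁻¹) ÷ (9.1 × 10²) ÷ 0.40284 × 0.02285 = 0.0000502391031915…
Multiplication/division keeps the fewest significant figures: 8.0599 × 10⁻¹ → 5 s.f., 9.1 × 10² → 2 s.f., 0.40284 → 5 s.f., 0.02285 → 4 s.f.; limit is 2.
Rounded to 2 significant figures: 5.0 × 10⁻⁵.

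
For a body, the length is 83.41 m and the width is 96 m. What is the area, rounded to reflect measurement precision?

area = 83.41 m × 96 m = 8007.36 m².
83.41 has 4 significant figures; 96 has 2.
Division/multiplication keeps the fewest: 2 significant figures.
Rounded: 8.0 × 10³ m².

8.0 × 10³ m²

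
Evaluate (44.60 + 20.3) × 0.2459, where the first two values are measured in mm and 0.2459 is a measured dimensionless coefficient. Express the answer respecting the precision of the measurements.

16.0 mm

44.60 mm + 20.3 mm = 64.90 mm; the sum is limited to 1 decimal place (3 s.f.).
Carrying full precision, 64.90 × 0.2459 = 15.95891 mm; 0.2459 has 4 s.f., so the result keeps min(3, 4) = 3 s.f.
Rounded to 3 significant figures: 16.0 mm.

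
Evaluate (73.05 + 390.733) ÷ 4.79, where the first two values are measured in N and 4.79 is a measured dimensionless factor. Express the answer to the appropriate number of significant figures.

73.05 N + 390.733 N = 463.783 N; the sum is limited to 2 decimal places (5 s.f.).
Carrying full precision, 463.783 ÷ 4.79 = 96.8231732777… N; 4.79 has 3 s.f., so the result keeps min(5, 3) = 3 s.f.
Rounded to 3 significant figures: 96.8 N.

96.8 N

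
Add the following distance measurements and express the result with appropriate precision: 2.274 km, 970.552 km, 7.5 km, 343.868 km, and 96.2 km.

2.274 km + 970.552 km + 7.5 km + 343.868 km + 96.2 km = 1420.394 km.
Addition/subtraction keeps the fewest decimal places: 2.274 → 3 decimal places, 970.552 → 3 decimal places, 7.5 → 1 decimal place, 343.868 → 3 decimal places, 96.2 → 1 decimal place; limit is 1.
Rounded to 1 decimal place: 1420.4 km.

1420.4 km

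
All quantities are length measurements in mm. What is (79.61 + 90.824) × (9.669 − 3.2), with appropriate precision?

1.1 × 10³ mm²

79.61 + 90.824 = 170.434, limited to 2 d.p. → 5 s.f.; 9.669 − 3.2 = 6.469, limited to 1 d.p. → 2 s.f.
Carrying full precision, 170.434 × 6.469 = 1102.537546; keep min(5, 2) = 2 s.f.
Rounded to 2 significant figures: 1.1 × 10³ mm².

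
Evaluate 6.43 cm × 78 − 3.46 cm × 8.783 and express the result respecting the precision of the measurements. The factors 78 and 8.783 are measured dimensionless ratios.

4.7 × 10² cm

6.43 × 78 = 501.54 → 5.0 × 10² cm (2 s.f., last digit at the 10^1 place).
3.46 × 8.783 = 30.38918 → 30.4 cm (3 s.f., last digit at the 10^-1 place).
Difference: 471.15082 cm; keep the coarser place, 10^1.
Result: 4.7 × 10² cm.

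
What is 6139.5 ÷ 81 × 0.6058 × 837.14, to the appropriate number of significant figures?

6139.5 ÷ 81 × 0.6058 × 837.14 = 38439.2891355…
Multiplication/division keeps the fewest significant figures: 6139.5 → 5 s.f., 81 → 2 s.f., 0.6058 → 4 s.f., 837.14 → 5 s.f.; limit is 2.
Rounded to 2 significant figures: 3.8 × 10^4.

3.8 × 10^4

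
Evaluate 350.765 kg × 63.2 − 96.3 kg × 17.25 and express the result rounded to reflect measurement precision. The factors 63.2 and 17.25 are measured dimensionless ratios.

2.05 × 10⁴ kg

350.765 × 63.2 = 22168.348 → 2.22 × 10⁴ kg (3 s.f., last digit at the 10^2 place).
96.3 × 17.25 = 1661.175 → 1.66 × 10³ kg (3 s.f., last digit at the 10^1 place).
Difference: 20507.173 kg; keep the coarser place, 10^2.
Result: 2.05 × 10⁴ kg.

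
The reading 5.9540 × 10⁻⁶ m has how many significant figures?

5

5.9540 × 10⁻⁶: in scientific notation every digit of the coefficient is significant.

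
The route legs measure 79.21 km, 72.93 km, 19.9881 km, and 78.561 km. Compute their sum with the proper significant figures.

79.21 km + 72.93 km + 19.9881 km + 78.561 km = 250.6891 km.
Addition/subtraction keeps the fewest decimal places: 79.21 → 2 decimal places, 72.93 → 2 decimal places, 19.9881 → 4 decimal places, 78.561 → 3 decimal places; limit is 2.
Rounded to 2 decimal places: 250.69 km.

250.69 km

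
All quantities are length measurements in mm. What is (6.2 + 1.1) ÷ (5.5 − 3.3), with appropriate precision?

3.3

6.2 + 1.1 = 7.3, limited to 1 d.p. → 2 s.f.; 5.5 − 3.3 = 2.2, limited to 1 d.p. → 2 s.f.
Carrying full precision, 7.3 ÷ 2.2 = 3.31818181818…; keep min(2, 2) = 2 s.f.
Rounded to 2 significant figures: 3.3.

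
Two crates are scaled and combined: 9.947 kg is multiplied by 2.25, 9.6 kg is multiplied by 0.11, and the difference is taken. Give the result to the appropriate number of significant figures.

21.3 kg

9.947 × 2.25 = 22.38075 → 22.4 kg (3 s.f., last digit at the 10^-1 place).
9.6 × 0.11 = 1.056 → 1.1 kg (2 s.f., last digit at the 10^-1 place).
Difference: 21.32475 kg; keep the coarser place, 10^-1.
Result: 21.3 kg.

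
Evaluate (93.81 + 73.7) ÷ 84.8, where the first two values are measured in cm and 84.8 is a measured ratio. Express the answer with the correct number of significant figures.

93.81 cm + 73.7 cm = 167.51 cm; the sum is limited to 1 decimal place (4 s.f.).
Carrying full precision, 167.51 ÷ 84.8 = 1.97535377358… cm; 84.8 has 3 s.f., so the result keeps min(4, 3) = 3 s.f.
Rounded to 3 significant figures: 1.98 cm.

1.98 cm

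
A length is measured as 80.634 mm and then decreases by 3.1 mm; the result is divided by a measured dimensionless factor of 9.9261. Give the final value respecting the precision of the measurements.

80.634 mm − 3.1 mm = 77.534 mm; the difference is limited to 1 decimal place (3 s.f.).
Carrying full precision, 77.534 ÷ 9.9261 = 7.8111242079… mm; 9.9261 has 5 s.f., so the result keeps min(3, 5) = 3 s.f.
Rounded to 3 significant figures: 7.81 mm.

7.81 mm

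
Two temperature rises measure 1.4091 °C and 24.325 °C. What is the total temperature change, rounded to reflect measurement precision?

25.734 °C

1.4091 °C + 24.325 °C = 25.7341 °C.
Addition/subtraction keeps the fewest decimal places: 1.4091 → 4 decimal places, 24.325 → 3 decimal places; limit is 3.
Rounded to 3 decimal places: 25.734 °C.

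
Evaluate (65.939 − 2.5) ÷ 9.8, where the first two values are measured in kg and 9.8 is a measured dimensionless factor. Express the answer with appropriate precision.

65.939 kg − 2.5 kg = 63.439 kg; the difference is limited to 1 decimal place (3 s.f.).
Carrying full precision, 63.439 ÷ 9.8 = 6.47336734694… kg; 9.8 has 2 s.f., so the result keeps min(3, 2) = 2 s.f.
Rounded to 2 significant figures: 6.5 kg.

6.5 kg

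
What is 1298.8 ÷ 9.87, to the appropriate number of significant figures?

132

1298.8 ÷ 9.87 = 131.590678825…
Multiplication/division keeps the fewest significant figures: 1298.8 → 5 s.f., 9.87 → 3 s.f.; limit is 3.
Rounded to 3 significant figures: 132.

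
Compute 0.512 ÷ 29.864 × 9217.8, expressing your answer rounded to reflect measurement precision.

158

0.512 ÷ 29.864 × 9217.8 = 158.033538709…
Multiplication/division keeps the fewest significant figures: 0.512 → 3 s.f., 29.864 → 5 s.f., 9217.8 → 5 s.f.; limit is 3.
Rounded to 3 significant figures: 158.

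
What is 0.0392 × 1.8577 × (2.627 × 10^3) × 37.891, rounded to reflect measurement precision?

0.0392 × 1.8577 × (2.627 × 10^3) × 37.891 = 7248.66097571…
Multiplication/division keeps the fewest significant figures: 0.0392 → 3 s.f., 1.8577 → 5 s.f., 2.627 × 10^3 → 4 s.f., 37.891 → 5 s.f.; limit is 3.
Rounded to 3 significant figures: 7.25 × 10^3.

7.25 × 10^3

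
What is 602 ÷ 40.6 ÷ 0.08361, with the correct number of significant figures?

602 ÷ 40.6 ÷ 0.08361 = 177.342258186…
Multiplication/division keeps the fewest significant figures: 602 → 3 s.f., 40.6 → 3 s.f., 0.08361 → 4 s.f.; limit is 3.
Rounded to 3 significant figures: 1.77 × 10^2.

1.77 × 10^2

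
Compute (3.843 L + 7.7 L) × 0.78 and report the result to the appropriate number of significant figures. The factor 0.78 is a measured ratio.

3.843 L + 7.7 L = 11.543 L; the sum is limited to 1 decimal place (3 s.f.).
Carrying full precision, 11.543 × 0.78 = 9.00354 L; 0.78 has 2 s.f., so the result keeps min(3, 2) = 2 s.f.
Rounded to 2 significant figures: 9.0 L.

9.0 L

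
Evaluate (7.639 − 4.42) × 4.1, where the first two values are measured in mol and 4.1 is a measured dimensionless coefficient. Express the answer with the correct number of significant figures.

13 mol

7.639 mol − 4.42 mol = 3.219 mol; the difference is limited to 2 decimal places (3 s.f.).
Carrying full precision, 3.219 × 4.1 = 13.1979 mol; 4.1 has 2 s.f., so the result keeps min(3, 2) = 2 s.f.
Rounded to 2 significant figures: 13 mol.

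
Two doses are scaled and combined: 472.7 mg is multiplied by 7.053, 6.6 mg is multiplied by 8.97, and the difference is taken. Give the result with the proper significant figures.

472.7 × 7.053 = 3333.9531 → 3334 mg (4 s.f., last digit at the 10^0 place).
6.6 × 8.97 = 59.202 → 59 mg (2 s.f., last digit at the 10^0 place).
Difference: 3274.7511 mg; keep the coarser place, 10^0.
Result: 3275 mg.

3275 mg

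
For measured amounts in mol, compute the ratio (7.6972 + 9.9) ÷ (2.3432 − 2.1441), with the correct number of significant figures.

88.4

7.6972 + 9.9 = 17.5972, limited to 1 d.p. → 3 s.f.; 2.3432 − 2.1441 = 0.1991, limited to 4 d.p. → 4 s.f.
Carrying full precision, 17.5972 ÷ 0.1991 = 88.3837267705…; keep min(3, 4) = 3 s.f.
Rounded to 3 significant figures: 88.4.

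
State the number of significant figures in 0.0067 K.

0.0067: leading zeros are not significant.

2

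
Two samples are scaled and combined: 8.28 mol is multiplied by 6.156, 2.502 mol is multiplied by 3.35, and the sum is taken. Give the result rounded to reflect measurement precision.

59.4 mol

8.28 × 6.156 = 50.97168 → 51.0 mol (3 s.f., last digit at the 10^-1 place).
2.502 × 3.35 = 8.3817 → 8.38 mol (3 s.f., last digit at the 10^-2 place).
Sum: 59.35338 mol; keep the coarser place, 10^-1.
Result: 59.4 mol.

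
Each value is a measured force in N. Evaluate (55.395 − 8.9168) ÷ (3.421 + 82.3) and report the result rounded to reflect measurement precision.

55.395 − 8.9168 = 46.4782, limited to 3 d.p. → 5 s.f.; 3.421 + 82.3 = 85.721, limited to 1 d.p. → 3 s.f.
Carrying full precision, 46.4782 ÷ 85.721 = 0.542203194083…; keep min(5, 3) = 3 s.f.
Rounded to 3 significant figures: 0.542.

0.542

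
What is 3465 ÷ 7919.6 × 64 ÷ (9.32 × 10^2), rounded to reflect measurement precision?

3465 ÷ 7919.6 × 64 ÷ (9.32 × 10^2) = 0.0300444358507…
Multiplication/division keeps the fewest significant figures: 3465 → 4 s.f., 7919.6 → 5 s.f., 64 → 2 s.f., 9.32 × 10^2 → 3 s.f.; limit is 2.
Rounded to 2 significant figures: 0.030.

0.030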